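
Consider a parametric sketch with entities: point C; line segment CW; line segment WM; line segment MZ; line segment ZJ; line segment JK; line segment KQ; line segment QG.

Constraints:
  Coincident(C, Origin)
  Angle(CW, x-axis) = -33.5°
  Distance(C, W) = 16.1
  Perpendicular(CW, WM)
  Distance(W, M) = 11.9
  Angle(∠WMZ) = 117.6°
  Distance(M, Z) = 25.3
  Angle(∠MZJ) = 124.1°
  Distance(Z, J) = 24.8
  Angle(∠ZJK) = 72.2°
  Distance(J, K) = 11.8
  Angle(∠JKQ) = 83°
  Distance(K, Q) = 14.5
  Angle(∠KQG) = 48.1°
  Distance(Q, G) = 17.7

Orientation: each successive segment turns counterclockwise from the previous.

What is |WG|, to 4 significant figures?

46.74

C is at the origin; CW runs at -33.5° with length 16.1, so W = (13.43, -8.886). CW ⟂ WM, so WM runs at 56.50°; with |WM| = 11.9, M = (19.99, 1.037). ∠WMZ = 117.6° gives MZ at 118.9° from the x-axis; with |MZ| = 25.3, Z = (7.767, 23.19). ∠MZJ = 124.1° gives ZJ at 174.8° from the x-axis; with |ZJ| = 24.8, J = (-16.93, 25.43). ∠ZJK = 72.2° gives JK at -77.40° from the x-axis; with |JK| = 11.8, K = (-14.36, 13.92). ∠JKQ = 83.0° gives KQ at 19.60° from the x-axis; with |KQ| = 14.5, Q = (-0.6974, 18.78). ∠KQG = 48.1° gives QG at 151.5° from the x-axis; with |QG| = 17.7, G = (-16.25, 27.23). Then |WG| = |G − W| = 46.74.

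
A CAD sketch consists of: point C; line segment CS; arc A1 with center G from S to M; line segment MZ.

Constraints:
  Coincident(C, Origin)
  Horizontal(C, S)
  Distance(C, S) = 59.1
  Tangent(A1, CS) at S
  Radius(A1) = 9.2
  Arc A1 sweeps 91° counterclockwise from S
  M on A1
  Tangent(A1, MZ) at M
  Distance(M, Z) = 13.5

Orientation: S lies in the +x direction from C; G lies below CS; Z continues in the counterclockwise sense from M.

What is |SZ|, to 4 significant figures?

24.55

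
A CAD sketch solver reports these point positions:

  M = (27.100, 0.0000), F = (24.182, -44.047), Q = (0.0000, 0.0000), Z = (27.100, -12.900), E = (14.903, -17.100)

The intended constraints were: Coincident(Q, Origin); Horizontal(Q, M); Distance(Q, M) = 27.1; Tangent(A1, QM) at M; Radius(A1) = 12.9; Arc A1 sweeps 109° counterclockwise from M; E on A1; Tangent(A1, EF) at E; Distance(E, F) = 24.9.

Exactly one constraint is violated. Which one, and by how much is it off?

Distance(E, F) = 24.9 — off by 3.60.

Q = (0.00, 0.00) ✓; Q.y = 0.00, M.y = 0.00 ✓; |QM| = 27.10 ✓; ∠(ZM, MQ) = 90.00° ✓; |ZM| = 12.90 ✓; bearing(Z→E) − bearing(Z→M) = 109.0° ✓; |ZE| = 12.90 ✓; ∠(ZE, EF) = 90.00° ✓; |EF| = 28.50 ✗.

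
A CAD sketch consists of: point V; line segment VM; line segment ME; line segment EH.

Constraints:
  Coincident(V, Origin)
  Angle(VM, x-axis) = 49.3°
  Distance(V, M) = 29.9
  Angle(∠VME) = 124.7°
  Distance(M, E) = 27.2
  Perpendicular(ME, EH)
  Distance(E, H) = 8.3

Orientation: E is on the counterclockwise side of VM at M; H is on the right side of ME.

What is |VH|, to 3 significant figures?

55.1

∠VME = 124.7°, so ME runs at 49.3° + (180° − 124.7°) = 105° from the x-axis; with |ME| = 27.2, E = M + 27.2·(cos 105°, sin 105°) = (12.6, 49.0). ME ⟂ EH; with |EH| = 8.3 on the right of ME, H = E + 8.3·(0.968, 0.252) = (20.7, 51.1). Then |VH| = |H − V| = 55.1.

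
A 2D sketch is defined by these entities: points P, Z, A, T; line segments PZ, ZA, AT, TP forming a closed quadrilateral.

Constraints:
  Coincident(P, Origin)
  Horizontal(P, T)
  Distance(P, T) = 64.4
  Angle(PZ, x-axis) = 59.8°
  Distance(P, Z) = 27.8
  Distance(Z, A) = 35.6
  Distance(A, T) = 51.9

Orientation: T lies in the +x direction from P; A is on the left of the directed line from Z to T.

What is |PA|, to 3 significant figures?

62.4

Checks: PZ at 59.80° ✓; |ZA| = 35.60 ✓; |AT| = 51.90 ✓.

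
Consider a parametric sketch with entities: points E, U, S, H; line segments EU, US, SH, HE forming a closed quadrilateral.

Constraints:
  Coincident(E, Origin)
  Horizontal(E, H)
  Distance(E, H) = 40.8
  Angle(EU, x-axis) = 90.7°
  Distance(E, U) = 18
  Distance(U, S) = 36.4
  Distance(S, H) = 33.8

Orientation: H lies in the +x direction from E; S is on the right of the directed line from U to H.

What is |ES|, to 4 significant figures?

20.03

Checks: |US| = 36.40 ✓; |SH| = 33.80 ✓.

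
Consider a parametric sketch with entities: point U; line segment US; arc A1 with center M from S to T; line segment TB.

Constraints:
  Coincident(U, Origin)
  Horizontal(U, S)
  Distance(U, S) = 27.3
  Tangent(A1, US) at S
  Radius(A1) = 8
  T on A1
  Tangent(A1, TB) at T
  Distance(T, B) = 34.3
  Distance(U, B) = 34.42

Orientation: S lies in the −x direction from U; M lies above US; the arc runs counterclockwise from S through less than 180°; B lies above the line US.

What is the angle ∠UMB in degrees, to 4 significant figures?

64.43°

Checks: ∠(MS, SU) = 90.00° ✓; |MT| = 8.000 ✓; ∠(MT, TB) = 90.00° ✓; |TB| = 34.30 ✓; |UB| = 34.42 ✓.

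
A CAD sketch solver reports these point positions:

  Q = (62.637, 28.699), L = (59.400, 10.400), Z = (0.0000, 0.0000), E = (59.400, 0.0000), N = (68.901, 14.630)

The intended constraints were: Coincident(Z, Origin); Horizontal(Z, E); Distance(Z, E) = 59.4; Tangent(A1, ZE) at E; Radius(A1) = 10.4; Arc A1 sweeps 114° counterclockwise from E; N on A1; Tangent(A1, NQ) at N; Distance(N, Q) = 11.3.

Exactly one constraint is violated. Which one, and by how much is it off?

Distance(N, Q) = 11.3 — off by 4.10.

Z = (0.00, 0.00) ✓; Z.y = 0.00, E.y = 0.00 ✓; |ZE| = 59.40 ✓; ∠(LE, EZ) = 90.00° ✓; |LE| = 10.40 ✓; bearing(L→N) − bearing(L→E) = 114.0° ✓; |LN| = 10.40 ✓; ∠(LN, NQ) = 90.00° ✓; |NQ| = 15.40 ✗.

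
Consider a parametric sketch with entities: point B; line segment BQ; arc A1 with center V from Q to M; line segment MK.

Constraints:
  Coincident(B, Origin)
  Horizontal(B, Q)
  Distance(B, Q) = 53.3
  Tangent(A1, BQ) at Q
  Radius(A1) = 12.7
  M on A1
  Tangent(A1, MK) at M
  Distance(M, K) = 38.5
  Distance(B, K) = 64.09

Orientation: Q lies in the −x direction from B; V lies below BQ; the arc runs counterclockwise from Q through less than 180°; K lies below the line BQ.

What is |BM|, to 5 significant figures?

66.503

Checks: |VM| = 12.70 ✓; ∠(VM, MK) = 90.00° ✓; |MK| = 38.50 ✓; |BK| = 64.09 ✓.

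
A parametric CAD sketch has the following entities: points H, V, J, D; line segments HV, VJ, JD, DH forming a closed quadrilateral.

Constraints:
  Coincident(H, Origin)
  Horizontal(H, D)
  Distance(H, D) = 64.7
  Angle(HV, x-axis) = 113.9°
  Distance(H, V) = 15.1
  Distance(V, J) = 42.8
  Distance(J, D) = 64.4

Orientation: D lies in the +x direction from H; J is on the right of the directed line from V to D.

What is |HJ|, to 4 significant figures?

27.87

Checks: |VJ| = 42.80 ✓; |JD| = 64.40 ✓.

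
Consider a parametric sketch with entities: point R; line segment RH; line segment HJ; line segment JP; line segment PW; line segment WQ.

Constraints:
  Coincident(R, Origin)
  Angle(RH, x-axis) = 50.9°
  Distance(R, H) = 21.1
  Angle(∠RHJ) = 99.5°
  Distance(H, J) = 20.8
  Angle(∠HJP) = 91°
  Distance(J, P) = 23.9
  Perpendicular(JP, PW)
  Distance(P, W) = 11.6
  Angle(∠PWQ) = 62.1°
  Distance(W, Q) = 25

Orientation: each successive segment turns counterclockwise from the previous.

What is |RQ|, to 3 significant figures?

30.9

R is at the origin; RH runs at 50.9° with length 21.1, so H = (13.3, 16.4). ∠RHJ = 99.5° gives HJ at 131° from the x-axis; with |HJ| = 20.8, J = (-0.448, 32.0). ∠HJP = 91.0° gives JP at -140° from the x-axis; with |JP| = 23.9, P = (-18.6, 16.5). The perpendicularity gives PW at right angles to JP, so PW runs at -49.6°; with |PW| = 11.6, W = (-11.1, 7.65). ∠PWQ = 62.1° gives WQ at 68.3° from the x-axis; with |WQ| = 25.0, Q = (-1.89, 30.9). Then |RQ| = |Q − R| = 30.9.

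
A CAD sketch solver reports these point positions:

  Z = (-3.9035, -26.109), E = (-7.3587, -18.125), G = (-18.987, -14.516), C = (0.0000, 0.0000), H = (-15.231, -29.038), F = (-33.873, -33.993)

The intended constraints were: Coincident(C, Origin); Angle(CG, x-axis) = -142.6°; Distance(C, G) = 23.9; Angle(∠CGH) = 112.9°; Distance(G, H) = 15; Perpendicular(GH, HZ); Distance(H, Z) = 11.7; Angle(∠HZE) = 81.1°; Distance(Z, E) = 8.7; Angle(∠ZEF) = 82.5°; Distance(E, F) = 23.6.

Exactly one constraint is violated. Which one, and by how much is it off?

Distance(E, F) = 23.6 — off by 7.30.

C = (0.00, 0.00) ✓; CG at -142.6° ✓; |CG| = 23.90 ✓; ∠CGH = 112.9° ✓; |GH| = 15.00 ✓; ∠(GH, HZ) = 90.00° ✓; |HZ| = 11.70 ✓; ∠HZE = 81.10° ✓; |ZE| = 8.700 ✓; ∠ZEF = 82.50° ✓; |EF| = 30.90 ✗.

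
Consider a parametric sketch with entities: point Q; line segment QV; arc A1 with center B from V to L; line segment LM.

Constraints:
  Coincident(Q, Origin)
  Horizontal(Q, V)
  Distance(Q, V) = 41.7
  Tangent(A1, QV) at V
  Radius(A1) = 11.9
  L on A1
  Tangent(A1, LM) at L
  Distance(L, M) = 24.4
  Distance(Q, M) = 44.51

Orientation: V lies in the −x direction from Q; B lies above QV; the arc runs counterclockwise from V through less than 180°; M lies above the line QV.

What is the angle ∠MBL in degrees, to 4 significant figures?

64.00°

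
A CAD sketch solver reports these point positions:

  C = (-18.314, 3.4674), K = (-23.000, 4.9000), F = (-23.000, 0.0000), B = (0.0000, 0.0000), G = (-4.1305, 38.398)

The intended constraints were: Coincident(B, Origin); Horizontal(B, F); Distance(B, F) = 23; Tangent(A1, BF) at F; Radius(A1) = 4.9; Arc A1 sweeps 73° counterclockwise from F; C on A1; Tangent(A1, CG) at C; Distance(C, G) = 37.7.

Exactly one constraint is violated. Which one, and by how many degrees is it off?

Tangent(A1, CG) at C — off by 5.10°.

B = (0.00, 0.00) ✓; B.y = 0.00, F.y = 0.00 ✓; |BF| = 23.00 ✓; ∠(KF, FB) = 90.00° ✓; |KF| = 4.900 ✓; bearing(K→C) − bearing(K→F) = 73.00° ✓; |KC| = 4.900 ✓; ∠(KC, CG) = 95.10° ✗; |CG| = 37.70 ✓.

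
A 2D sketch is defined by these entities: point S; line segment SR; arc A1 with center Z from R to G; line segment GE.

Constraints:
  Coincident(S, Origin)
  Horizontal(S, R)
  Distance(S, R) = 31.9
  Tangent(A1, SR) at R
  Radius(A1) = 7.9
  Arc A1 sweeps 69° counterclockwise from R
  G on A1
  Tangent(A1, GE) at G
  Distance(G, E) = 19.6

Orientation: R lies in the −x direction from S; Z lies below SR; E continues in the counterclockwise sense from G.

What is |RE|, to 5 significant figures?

27.447

S is at the origin; S and R share the same y with |SR| = 31.9 and R on the −x side, so R = (-31.900, 0.0000). A1 meets SR tangentially, so ZR is at right angles to SR, so Z = R + (0, -7.9) = (-31.900, -7.9000). On A1, R sits at bearing 90° from Z; a 69° counterclockwise sweep puts G at bearing 159°, so G = Z + 7.9·(cos 159°, sin 159°) = (-39.275, -5.0689). The tangent condition forces ZG to be normal to GE, so GE runs along (−sin 159°, cos 159°); with |GE| = 19.6, E = (-46.299, -23.367). Then |RE| = |E − R| = 27.447.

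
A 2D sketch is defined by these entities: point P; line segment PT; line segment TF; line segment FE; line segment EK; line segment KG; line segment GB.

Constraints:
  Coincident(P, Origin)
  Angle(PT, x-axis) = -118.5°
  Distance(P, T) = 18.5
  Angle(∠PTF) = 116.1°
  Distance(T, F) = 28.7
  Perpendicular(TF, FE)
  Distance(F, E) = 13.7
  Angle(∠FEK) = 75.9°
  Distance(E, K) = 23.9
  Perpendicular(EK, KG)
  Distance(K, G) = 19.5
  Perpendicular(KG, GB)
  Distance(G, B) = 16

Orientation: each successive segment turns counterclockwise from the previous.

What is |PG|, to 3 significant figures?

33.2

∠FEK = 75.9° gives EK at 140° from the x-axis; with |EK| = 23.9, K = (0.791, -16.2). EK ⟂ KG, so KG runs at -130°; with |KG| = 19.5, G = (-11.9, -31.0). Then |PG| = |G − P| = 33.2.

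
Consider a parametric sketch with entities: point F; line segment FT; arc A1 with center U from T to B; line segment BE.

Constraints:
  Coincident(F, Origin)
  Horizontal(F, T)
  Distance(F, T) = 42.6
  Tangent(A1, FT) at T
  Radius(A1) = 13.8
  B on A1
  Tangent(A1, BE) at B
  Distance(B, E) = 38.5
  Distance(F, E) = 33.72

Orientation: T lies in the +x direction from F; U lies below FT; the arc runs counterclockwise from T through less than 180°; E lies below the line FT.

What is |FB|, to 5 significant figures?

32.686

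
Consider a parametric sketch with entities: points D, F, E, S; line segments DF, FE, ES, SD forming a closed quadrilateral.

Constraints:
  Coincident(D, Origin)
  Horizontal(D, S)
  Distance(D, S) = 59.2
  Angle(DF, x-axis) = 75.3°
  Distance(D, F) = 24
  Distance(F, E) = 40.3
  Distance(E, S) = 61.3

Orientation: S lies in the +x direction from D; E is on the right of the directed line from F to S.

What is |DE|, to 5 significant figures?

16.655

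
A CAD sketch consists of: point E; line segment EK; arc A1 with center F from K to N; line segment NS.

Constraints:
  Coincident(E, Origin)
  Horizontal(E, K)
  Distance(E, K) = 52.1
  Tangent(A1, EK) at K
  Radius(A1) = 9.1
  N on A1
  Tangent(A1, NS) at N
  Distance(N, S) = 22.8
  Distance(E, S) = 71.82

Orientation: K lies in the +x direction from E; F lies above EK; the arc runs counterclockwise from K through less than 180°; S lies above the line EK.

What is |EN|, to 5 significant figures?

61.478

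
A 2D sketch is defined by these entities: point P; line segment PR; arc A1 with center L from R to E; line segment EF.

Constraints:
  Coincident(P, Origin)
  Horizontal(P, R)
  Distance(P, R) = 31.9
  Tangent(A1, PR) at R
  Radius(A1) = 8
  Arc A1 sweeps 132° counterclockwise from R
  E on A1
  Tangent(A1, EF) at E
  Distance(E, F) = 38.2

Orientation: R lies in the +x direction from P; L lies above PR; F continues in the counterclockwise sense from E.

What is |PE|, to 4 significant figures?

40.13

The tangent condition forces LR to be normal to PR, so L = R + (0, 8) = (31.90, 8.000). On A1, R sits at bearing -90° from L; a 132° counterclockwise sweep puts E at bearing 42°, so E = L + 8.0·(cos 42°, sin 42°) = (37.85, 13.35). Then |PE| = |E − P| = 40.13.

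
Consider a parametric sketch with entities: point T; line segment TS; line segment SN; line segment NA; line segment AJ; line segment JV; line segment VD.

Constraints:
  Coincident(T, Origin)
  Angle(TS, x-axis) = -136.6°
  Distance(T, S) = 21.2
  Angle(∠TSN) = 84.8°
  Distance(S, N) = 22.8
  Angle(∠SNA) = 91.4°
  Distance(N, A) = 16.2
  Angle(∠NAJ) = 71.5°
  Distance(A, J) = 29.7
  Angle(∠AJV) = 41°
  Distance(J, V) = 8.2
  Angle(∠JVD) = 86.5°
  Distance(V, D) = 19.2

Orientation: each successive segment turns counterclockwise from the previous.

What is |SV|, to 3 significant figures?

4.74

T is at the origin; TS runs at -136.6° with length 21.2, so S = (-15.4, -14.6). ∠TSN = 84.8° gives SN at -41.4° from the x-axis; with |SN| = 22.8, N = (1.70, -29.6). ∠SNA = 91.4° gives NA at 47.2° from the x-axis; with |NA| = 16.2, A = (12.7, -17.8). ∠NAJ = 71.5° gives AJ at 156° from the x-axis; with |AJ| = 29.7, J = (-14.4, -5.54). ∠AJV = 41.0° gives JV at -65.3° from the x-axis; with |JV| = 8.2, V = (-10.9, -13.0). Then |SV| = |V − S| = 4.74.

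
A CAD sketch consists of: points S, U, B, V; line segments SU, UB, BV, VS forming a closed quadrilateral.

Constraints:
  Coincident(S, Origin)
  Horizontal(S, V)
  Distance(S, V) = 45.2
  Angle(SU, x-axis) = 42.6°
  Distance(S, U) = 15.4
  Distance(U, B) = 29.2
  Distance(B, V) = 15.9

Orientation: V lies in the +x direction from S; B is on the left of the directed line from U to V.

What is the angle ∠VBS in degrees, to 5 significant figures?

87.891°

Checks: |UB| = 29.20 ✓; |BV| = 15.90 ✓.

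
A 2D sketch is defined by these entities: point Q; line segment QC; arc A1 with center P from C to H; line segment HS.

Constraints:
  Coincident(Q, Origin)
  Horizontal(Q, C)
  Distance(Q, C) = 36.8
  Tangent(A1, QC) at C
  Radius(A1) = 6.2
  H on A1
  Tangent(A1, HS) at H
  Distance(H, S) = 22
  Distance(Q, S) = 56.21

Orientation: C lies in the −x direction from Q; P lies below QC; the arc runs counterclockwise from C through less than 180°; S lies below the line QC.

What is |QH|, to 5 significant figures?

42.747

Checks: Q.y = 0.00, C.y = 0.00 ✓; |PH| = 6.200 ✓; ∠(PH, HS) = 90.00° ✓; |HS| = 22.00 ✓; |QS| = 56.21 ✓.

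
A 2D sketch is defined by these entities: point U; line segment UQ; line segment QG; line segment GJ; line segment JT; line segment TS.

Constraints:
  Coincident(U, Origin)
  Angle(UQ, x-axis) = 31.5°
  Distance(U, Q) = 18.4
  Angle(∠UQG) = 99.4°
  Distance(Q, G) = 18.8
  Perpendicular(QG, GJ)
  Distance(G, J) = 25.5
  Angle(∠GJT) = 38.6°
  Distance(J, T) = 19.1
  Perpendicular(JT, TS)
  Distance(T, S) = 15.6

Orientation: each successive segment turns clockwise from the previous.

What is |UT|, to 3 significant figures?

12.5

U is at the origin; UQ runs at 31.5° with length 18.4, so Q = (15.7, 9.61). ∠UQG = 99.4° gives QG at -49.1° from the x-axis; with |QG| = 18.8, G = (28.0, -4.60). The perpendicularity gives GJ at right angles to QG, so GJ runs at -139°; with |GJ| = 25.5, J = (8.72, -21.3). ∠GJT = 38.6° gives JT at 79.5° from the x-axis; with |JT| = 19.1, T = (12.2, -2.51). Then |UT| = |T − U| = 12.5.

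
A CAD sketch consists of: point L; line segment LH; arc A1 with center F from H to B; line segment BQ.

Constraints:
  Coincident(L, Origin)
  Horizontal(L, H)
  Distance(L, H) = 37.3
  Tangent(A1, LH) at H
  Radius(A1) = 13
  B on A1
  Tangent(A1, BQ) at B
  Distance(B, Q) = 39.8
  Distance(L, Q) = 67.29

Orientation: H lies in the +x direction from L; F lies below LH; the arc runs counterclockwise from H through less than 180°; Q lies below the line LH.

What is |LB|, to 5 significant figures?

30.632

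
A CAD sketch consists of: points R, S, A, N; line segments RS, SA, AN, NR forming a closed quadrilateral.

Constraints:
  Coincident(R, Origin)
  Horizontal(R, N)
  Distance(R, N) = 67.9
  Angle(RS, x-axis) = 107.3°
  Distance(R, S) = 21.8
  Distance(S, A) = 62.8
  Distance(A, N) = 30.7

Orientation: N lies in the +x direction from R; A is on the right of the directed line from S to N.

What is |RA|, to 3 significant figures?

46.5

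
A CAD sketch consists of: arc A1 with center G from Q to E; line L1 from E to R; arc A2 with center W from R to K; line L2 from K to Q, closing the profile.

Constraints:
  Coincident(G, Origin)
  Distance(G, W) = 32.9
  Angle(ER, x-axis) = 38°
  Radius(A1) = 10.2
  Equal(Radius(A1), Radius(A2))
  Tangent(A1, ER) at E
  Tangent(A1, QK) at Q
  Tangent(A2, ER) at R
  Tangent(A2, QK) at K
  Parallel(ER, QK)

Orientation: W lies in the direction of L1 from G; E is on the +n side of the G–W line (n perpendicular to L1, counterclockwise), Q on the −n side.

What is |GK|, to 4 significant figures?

34.44

The slot axis is L1's direction at 38.0°, so u = (cos 38.0°, sin 38.0°) = (0.7880, 0.6157) and n = (−sin 38.0°, cos 38.0°) = (-0.6157, 0.7880). G is at the origin and W lies 32.9 along u from G, so W = 32.9·u = (25.93, 20.26). Tangency of A1 to both parallel lines with radius 10.2 puts E and Q at G ± 10.2·n: E = (-6.280, 8.038), Q = (6.280, -8.038). Equal radii place R and K the same way about W: R = W + 10.2·n = (19.65, 28.29), K = W − 10.2·n = (32.21, 12.22). Then |GK| = |K − G| = 34.44.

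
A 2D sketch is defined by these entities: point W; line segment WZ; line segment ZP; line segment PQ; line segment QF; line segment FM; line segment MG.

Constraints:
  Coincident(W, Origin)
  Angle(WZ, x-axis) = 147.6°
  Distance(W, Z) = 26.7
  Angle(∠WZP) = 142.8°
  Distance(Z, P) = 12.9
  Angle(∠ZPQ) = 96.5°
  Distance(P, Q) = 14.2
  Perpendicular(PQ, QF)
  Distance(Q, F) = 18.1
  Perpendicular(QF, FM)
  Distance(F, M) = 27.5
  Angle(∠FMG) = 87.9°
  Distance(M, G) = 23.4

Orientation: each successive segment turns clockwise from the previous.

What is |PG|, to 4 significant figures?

13.52

W is at the origin; WZ runs at 147.6° with length 26.7, so Z = (-22.54, 14.31). ∠WZP = 142.8° gives ZP at 110.4° from the x-axis; with |ZP| = 12.9, P = (-27.04, 26.40). ∠ZPQ = 96.5° gives PQ at 26.90° from the x-axis; with |PQ| = 14.2, Q = (-14.38, 32.82). PQ is perpendicular to QF, so QF runs at -63.10°; with |QF| = 18.1, F = (-6.188, 16.68). QF is perpendicular to FM, so FM runs at -153.1°; with |FM| = 27.5, M = (-30.71, 4.239). ∠FMG = 87.9° gives MG at 114.8° from the x-axis; with |MG| = 23.4, G = (-40.53, 25.48). Then |PG| = |G − P| = 13.52.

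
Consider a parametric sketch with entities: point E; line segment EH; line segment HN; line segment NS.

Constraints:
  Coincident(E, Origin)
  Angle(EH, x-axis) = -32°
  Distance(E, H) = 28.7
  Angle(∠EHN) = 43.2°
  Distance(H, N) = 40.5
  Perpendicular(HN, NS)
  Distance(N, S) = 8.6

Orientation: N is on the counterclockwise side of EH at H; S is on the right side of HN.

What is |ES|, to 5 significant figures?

34.368

∠EHN = 43.2°, so HN runs at -32.0° + (180° − 43.2°) = 104.80° from the x-axis; with |HN| = 40.5, N = H + 40.5·(cos 104.80°, sin 104.80°) = (13.993, 23.948). HN ⟂ NS; with |NS| = 8.6 on the right of HN, S = N + 8.6·(0.96682, 0.25545) = (22.308, 26.144). Then |ES| = |S − E| = 34.368.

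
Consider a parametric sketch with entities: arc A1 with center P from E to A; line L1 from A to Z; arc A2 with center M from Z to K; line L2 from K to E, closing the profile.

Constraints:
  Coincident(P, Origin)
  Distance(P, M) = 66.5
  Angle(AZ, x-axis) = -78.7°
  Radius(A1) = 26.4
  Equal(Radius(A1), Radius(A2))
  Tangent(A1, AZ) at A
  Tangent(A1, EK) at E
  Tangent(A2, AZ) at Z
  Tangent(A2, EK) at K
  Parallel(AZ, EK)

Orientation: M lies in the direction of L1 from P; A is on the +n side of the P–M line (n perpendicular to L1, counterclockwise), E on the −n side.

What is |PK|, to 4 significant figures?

71.55

The slot axis is L1's direction at -78.7°, so u = (cos -78.7°, sin -78.7°) = (0.1959, -0.9806) and n = (−sin -78.7°, cos -78.7°) = (0.9806, 0.1959). P is at the origin and M lies 66.5 along u from P, so M = 66.5·u = (13.03, -65.21). Tangency of A1 to both parallel lines with radius 26.4 puts A and E at P ± 26.4·n: A = (25.89, 5.173), E = (-25.89, -5.173). Equal radii place Z and K the same way about M: Z = M + 26.4·n = (38.92, -60.04), K = M − 26.4·n = (-12.86, -70.38). Then |PK| = |K − P| = 71.55.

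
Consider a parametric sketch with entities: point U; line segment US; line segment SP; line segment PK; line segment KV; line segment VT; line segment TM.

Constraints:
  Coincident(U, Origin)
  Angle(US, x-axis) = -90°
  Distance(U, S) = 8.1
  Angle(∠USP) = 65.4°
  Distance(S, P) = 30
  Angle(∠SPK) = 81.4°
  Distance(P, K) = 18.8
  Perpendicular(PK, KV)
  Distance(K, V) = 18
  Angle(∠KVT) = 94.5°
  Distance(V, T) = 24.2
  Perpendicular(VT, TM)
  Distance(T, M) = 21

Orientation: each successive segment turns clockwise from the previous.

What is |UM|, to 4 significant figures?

31.97

U is at the origin; US runs at -90.0° with length 8.1, so S = (4.960e-16, -8.100). ∠USP = 65.4° gives SP at 155.4° from the x-axis; with |SP| = 30.0, P = (-27.28, 4.388). ∠SPK = 81.4° gives PK at 56.80° from the x-axis; with |PK| = 18.8, K = (-16.98, 20.12). PK is perpendicular to KV, so KV runs at -33.20°; with |KV| = 18.0, V = (-1.921, 10.26). ∠KVT = 94.5° gives VT at -118.7° from the x-axis; with |VT| = 24.2, T = (-13.54, -10.96). VT ⟂ TM, so TM runs at 151.3°; with |TM| = 21.0, M = (-31.96, -0.8788). Then |UM| = |M − U| = 31.97.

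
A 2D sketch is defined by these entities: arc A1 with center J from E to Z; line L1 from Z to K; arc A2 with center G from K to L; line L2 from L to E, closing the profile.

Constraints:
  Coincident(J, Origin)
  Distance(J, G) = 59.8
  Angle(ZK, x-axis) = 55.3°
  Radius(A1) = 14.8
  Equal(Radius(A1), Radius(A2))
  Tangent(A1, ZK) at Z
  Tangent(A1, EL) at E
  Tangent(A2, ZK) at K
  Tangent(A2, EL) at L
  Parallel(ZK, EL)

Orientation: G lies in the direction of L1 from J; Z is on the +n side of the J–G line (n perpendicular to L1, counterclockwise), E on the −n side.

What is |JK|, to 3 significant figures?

61.6

The slot axis is L1's direction at 55.3°, so u = (cos 55.3°, sin 55.3°) = (0.569, 0.822) and n = (−sin 55.3°, cos 55.3°) = (-0.822, 0.569). J is at the origin and G lies 59.8 along u from J, so G = 59.8·u = (34.0, 49.2). Tangency of A1 to both parallel lines with radius 14.8 puts Z and E at J ± 14.8·n: Z = (-12.2, 8.43), E = (12.2, -8.43). Equal radii place K and L the same way about G: K = G + 14.8·n = (21.9, 57.6), L = G − 14.8·n = (46.2, 40.7). Then |JK| = |K − J| = 61.6.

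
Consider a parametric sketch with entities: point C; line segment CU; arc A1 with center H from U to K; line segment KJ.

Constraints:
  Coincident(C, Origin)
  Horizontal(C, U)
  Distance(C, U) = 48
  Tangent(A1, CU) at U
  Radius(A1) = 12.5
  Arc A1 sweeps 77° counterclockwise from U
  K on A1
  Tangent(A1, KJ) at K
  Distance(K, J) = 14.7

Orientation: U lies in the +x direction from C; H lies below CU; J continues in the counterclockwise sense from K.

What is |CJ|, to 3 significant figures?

40.4

On A1, U sits at bearing 90° from H; a 77° counterclockwise sweep puts K at bearing 167°, so K = H + 12.5·(cos 167°, sin 167°) = (35.8, -9.69). The tangent condition forces HK to be normal to KJ, so KJ runs along (−sin 167°, cos 167°); with |KJ| = 14.7, J = (32.5, -24.0). Then |CJ| = |J − C| = 40.4.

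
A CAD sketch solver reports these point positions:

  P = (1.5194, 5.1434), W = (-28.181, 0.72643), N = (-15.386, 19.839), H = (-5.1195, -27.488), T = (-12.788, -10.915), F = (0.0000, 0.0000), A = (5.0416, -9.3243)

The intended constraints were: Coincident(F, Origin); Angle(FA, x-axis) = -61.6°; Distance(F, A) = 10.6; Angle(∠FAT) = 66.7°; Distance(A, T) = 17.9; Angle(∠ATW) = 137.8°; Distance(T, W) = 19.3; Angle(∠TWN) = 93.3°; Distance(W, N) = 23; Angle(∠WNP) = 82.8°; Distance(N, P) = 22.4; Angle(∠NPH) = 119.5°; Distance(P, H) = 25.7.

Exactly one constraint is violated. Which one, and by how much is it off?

Distance(P, H) = 25.7 — off by 7.60.

F = (0.00, 0.00) ✓; FA at -61.60° ✓; |FA| = 10.60 ✓; ∠FAT = 66.70° ✓; |AT| = 17.90 ✓; ∠ATW = 137.8° ✓; |TW| = 19.30 ✓; ∠TWN = 93.30° ✓; |WN| = 23.00 ✓; ∠WNP = 82.80° ✓; |NP| = 22.40 ✓; ∠NPH = 119.5° ✓; |PH| = 33.30 ✗.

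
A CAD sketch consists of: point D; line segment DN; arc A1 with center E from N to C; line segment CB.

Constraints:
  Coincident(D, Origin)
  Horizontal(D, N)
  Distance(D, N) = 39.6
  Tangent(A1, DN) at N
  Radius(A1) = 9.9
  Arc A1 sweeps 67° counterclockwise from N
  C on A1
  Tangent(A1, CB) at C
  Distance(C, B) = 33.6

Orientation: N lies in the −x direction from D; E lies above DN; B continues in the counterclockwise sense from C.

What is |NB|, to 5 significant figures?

43.137

D is at the origin; D and N share the same y with |DN| = 39.6 and N on the −x side, so N = (-39.600, 0.0000). Since A1 is tangent to DN there, EN ⟂ DN, so E = N + (0, 9.9) = (-39.600, 9.9000). On A1, N sits at bearing -90° from E; a 67° counterclockwise sweep puts C at bearing -23°, so C = E + 9.9·(cos -23°, sin -23°) = (-30.487, 6.0318). Tangency of A1 to CB means the radius EC is perpendicular to CB, so CB runs along (−sin -23°, cos -23°); with |CB| = 33.6, B = (-17.358, 36.961). Then |NB| = |B − N| = 43.137.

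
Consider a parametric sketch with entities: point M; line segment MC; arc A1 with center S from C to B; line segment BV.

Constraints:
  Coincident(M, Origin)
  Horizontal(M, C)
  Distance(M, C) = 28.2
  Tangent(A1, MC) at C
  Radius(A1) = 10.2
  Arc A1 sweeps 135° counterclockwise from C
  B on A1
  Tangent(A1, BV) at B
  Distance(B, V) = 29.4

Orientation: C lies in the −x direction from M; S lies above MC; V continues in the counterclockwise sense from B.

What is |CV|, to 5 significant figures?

40.542

M is at the origin; MC is horizontal with |MC| = 28.2 and C on the −x side, so C = (-28.200, 0.0000). A1 meets MC tangentially, so SC is at right angles to MC, so S = C + (0, 10.2) = (-28.200, 10.200). On A1, C sits at bearing -90° from S; a 135° counterclockwise sweep puts B at bearing 45°, so B = S + 10.2·(cos 45°, sin 45°) = (-20.988, 17.412). A1 meets BV tangentially, so SB is at right angles to BV, so BV runs along (−sin 45°, cos 45°); with |BV| = 29.4, V = (-41.776, 38.201). Then |CV| = |V − C| = 40.542.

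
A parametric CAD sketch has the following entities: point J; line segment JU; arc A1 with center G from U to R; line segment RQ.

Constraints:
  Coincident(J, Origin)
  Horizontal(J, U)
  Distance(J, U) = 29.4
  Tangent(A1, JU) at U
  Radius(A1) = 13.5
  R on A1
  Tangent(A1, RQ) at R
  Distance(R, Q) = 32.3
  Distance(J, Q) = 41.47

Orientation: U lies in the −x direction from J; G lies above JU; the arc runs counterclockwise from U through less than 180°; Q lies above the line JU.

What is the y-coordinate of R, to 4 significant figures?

9.757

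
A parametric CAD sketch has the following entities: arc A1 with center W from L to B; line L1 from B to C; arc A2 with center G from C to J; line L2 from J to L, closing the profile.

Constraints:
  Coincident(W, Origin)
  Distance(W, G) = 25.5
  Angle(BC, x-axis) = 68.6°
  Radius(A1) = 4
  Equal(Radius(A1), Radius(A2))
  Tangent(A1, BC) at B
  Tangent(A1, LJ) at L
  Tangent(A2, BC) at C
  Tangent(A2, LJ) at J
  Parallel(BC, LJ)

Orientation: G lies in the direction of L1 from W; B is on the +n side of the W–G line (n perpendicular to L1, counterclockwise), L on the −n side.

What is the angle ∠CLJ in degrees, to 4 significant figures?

17.42°

Tangency of A1 to both parallel lines with radius 4.0 puts B and L at W ± 4.0·n: B = (-3.724, 1.460), L = (3.724, -1.460). Equal radii place C and J the same way about G: C = G + 4.0·n = (5.580, 25.20), J = G − 4.0·n = (13.03, 22.28). Then cos ∠CLJ = LC·LJ / (|LC||LJ|), giving 17.42°.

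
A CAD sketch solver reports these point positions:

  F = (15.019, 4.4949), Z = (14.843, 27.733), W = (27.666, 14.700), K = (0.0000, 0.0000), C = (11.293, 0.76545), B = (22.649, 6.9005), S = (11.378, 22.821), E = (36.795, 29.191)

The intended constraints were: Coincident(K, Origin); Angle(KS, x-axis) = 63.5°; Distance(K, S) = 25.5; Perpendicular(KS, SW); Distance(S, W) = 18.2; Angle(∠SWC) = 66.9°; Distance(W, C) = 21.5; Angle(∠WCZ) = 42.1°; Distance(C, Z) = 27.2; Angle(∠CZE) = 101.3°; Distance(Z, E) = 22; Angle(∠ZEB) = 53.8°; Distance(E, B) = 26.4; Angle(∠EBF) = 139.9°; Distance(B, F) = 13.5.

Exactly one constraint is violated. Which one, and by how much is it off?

Distance(B, F) = 13.5 — off by 5.50.

K = (0.00, 0.00) ✓; KS at 63.50° ✓; |KS| = 25.50 ✓; ∠(KS, SW) = 90.00° ✓; |SW| = 18.20 ✓; ∠SWC = 66.90° ✓; |WC| = 21.50 ✓; ∠WCZ = 42.10° ✓; |CZ| = 27.20 ✓; ∠CZE = 101.3° ✓; |ZE| = 22.00 ✓; ∠ZEB = 53.80° ✓; |EB| = 26.40 ✓; ∠EBF = 139.9° ✓; |BF| = 8.000 ✗.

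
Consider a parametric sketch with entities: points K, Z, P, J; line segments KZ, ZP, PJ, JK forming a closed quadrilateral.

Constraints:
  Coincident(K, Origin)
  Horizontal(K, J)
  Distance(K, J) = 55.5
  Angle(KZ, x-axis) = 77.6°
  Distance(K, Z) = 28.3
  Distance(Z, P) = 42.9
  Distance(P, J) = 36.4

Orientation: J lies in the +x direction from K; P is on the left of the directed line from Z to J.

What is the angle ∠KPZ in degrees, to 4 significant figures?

25.71°

Checks: |ZP| = 42.90 ✓; |PJ| = 36.40 ✓.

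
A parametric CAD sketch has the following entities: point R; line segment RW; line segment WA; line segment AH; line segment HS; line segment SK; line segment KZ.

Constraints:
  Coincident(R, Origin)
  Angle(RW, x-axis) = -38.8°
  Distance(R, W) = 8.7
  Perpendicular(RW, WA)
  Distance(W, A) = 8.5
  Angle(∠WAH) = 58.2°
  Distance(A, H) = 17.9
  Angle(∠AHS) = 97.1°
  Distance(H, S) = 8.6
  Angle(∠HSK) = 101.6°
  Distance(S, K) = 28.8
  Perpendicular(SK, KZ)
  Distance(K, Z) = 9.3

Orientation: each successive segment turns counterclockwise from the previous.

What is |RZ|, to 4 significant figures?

24.02

R is at the origin; RW runs at -38.8° with length 8.7, so W = (6.780, -5.451). The perpendicularity gives WA at right angles to RW, so WA runs at 51.20°; with |WA| = 8.5, A = (12.11, 1.173). ∠WAH = 58.2° gives AH at 173.0° from the x-axis; with |AH| = 17.9, H = (-5.660, 3.354). ∠AHS = 97.1° gives HS at -104.1° from the x-axis; with |HS| = 8.6, S = (-7.755, -4.987). ∠HSK = 101.6° gives SK at -25.70° from the x-axis; with |SK| = 28.8, K = (18.20, -17.48). SK ⟂ KZ, so KZ runs at 64.30°; with |KZ| = 9.3, Z = (22.23, -9.096). Then |RZ| = |Z − R| = 24.02.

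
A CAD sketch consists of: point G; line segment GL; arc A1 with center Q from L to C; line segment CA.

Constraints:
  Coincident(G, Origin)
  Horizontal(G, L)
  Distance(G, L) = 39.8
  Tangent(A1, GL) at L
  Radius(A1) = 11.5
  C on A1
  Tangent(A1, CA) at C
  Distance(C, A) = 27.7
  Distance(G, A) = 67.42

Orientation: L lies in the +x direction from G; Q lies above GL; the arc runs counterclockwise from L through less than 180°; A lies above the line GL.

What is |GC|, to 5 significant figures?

51.834

Checks: G = (0.00, 0.00) ✓; ∠(QL, LG) = 90.00° ✓; |QL| = 11.50 ✓; |QC| = 11.50 ✓; ∠(QC, CA) = 90.00° ✓; |CA| = 27.70 ✓; |GA| = 67.42 ✓.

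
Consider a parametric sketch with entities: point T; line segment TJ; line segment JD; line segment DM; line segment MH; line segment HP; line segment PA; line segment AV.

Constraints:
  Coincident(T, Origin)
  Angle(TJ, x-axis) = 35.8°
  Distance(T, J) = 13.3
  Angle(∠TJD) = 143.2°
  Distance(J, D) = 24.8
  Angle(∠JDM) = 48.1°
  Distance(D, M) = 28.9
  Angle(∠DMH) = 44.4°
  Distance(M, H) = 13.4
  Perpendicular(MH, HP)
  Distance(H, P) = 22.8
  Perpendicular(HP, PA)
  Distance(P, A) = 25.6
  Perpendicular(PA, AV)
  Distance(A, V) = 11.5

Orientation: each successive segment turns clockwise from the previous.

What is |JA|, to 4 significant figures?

43.58

MH ⟂ HP, so HP runs at 1.500°; with |HP| = 22.8, P = (38.35, 0.1689). The perpendicularity gives PA at right angles to HP, so PA runs at -88.50°; with |PA| = 25.6, A = (39.02, -25.42). Then |JA| = |A − J| = 43.58.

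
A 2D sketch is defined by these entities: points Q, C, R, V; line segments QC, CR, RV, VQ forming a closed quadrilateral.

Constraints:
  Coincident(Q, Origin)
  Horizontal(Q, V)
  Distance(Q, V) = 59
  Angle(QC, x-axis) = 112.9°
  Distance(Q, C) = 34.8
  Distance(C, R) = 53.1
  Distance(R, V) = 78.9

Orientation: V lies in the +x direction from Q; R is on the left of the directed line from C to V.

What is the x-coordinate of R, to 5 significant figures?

23.257

Q is at the origin; Q and V share the same y with |QV| = 59.0 and V in +x, so V = (59.0, 0). QC runs at 112.9° with |QC| = 34.8, so C = (-13.542, 32.057). R is determined by |CR| = 53.1 and |RV| = 78.9 together: it lies at the intersection of circle(C, 53.1) and circle(V, 78.9). With |CV| = 79.309, the foot of the radical line on CV is 18.184 from C and the perpendicular offset is √(53.1² − 18.184²) = 49.889. Taking the left-of-CV solution: R = (23.257, 70.339).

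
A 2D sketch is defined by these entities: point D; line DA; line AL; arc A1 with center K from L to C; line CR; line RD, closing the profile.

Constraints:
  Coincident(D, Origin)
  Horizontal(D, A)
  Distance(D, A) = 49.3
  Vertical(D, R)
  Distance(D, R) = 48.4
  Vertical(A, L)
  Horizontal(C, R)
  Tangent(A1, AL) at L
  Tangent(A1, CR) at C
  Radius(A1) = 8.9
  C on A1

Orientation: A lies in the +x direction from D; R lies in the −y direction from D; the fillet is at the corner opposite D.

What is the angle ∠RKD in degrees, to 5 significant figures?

56.778°

D is at the origin; D and A share the same y with |DA| = 49.3 and A on the +x side, so A = (49.300, 0.0000). DR is vertical with |DR| = 48.4 and R on the −y side, so R = (0.0000, -48.400). The virtual corner opposite D is at (49.300, -48.400). A1 meets AL tangentially, so KL is at right angles to AL and A1 meets CR tangentially, so KC is at right angles to CR, with radius 8.9, so the center K sits 8.9 in from both sides at K = (40.400, -39.500). Then cos ∠RKD = KR·KD / (|KR||KD|), giving 56.778°.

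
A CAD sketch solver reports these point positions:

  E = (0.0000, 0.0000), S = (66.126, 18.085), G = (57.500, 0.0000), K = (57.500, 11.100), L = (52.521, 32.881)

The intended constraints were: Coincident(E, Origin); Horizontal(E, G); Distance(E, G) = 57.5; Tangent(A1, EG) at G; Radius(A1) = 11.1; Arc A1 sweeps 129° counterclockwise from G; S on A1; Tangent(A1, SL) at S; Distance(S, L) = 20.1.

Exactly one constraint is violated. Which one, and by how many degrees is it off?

Tangent(A1, SL) at S — off by 3.60°.

E = (0.00, 0.00) ✓; E.y = 0.00, G.y = 0.00 ✓; |EG| = 57.50 ✓; ∠(KG, GE) = 90.00° ✓; |KG| = 11.10 ✓; bearing(K→S) − bearing(K→G) = 129.0° ✓; |KS| = 11.10 ✓; ∠(KS, SL) = 86.40° ✗; |SL| = 20.10 ✓.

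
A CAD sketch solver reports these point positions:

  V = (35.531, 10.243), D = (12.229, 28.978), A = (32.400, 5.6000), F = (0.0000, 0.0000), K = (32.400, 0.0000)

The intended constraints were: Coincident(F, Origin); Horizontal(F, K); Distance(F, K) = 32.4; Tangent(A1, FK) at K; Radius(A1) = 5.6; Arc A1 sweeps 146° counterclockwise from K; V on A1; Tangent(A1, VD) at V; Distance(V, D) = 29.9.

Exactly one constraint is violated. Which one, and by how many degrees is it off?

Tangent(A1, VD) at V — off by 4.81°.

F = (0.00, 0.00) ✓; F.y = 0.00, K.y = 0.00 ✓; |FK| = 32.40 ✓; ∠(AK, KF) = 90.00° ✓; |AK| = 5.600 ✓; bearing(A→V) − bearing(A→K) = 146.0° ✓; |AV| = 5.600 ✓; ∠(AV, VD) = 94.81° ✗; |VD| = 29.90 ✓.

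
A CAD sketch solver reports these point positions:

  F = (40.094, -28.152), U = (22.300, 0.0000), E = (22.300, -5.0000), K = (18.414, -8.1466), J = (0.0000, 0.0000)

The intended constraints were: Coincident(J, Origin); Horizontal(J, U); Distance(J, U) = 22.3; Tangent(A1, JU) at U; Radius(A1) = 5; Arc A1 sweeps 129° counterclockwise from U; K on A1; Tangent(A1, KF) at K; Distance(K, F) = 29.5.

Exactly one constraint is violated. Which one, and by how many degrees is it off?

Tangent(A1, KF) at K — off by 8.30°.

J = (0.00, 0.00) ✓; J.y = 0.00, U.y = 0.00 ✓; |JU| = 22.30 ✓; ∠(EU, UJ) = 90.00° ✓; |EU| = 5.000 ✓; bearing(E→K) − bearing(E→U) = 129.0° ✓; |EK| = 5.000 ✓; ∠(EK, KF) = 81.70° ✗; |KF| = 29.50 ✓.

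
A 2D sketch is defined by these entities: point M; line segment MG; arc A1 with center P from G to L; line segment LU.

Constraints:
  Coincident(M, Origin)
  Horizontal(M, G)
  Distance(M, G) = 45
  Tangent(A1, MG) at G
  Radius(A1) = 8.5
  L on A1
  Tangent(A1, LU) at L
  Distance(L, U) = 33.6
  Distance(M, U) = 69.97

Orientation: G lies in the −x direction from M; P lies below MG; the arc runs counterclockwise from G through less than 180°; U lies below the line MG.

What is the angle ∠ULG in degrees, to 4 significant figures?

137.7°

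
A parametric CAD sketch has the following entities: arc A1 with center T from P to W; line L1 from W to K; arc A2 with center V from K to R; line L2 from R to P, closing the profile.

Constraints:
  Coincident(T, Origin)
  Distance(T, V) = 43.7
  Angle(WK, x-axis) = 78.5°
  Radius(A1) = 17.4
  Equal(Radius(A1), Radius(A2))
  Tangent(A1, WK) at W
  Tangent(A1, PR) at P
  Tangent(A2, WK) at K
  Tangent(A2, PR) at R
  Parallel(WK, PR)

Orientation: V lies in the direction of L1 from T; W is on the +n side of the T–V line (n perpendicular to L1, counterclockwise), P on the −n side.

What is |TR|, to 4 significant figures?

47.04

The slot axis is L1's direction at 78.5°, so u = (cos 78.5°, sin 78.5°) = (0.1994, 0.9799) and n = (−sin 78.5°, cos 78.5°) = (-0.9799, 0.1994). T is at the origin and V lies 43.7 along u from T, so V = 43.7·u = (8.712, 42.82). Tangency of A1 to both parallel lines with radius 17.4 puts W and P at T ± 17.4·n: W = (-17.05, 3.469), P = (17.05, -3.469). Equal radii place K and R the same way about V: K = V + 17.4·n = (-8.338, 46.29), R = V − 17.4·n = (25.76, 39.35). Then |TR| = |R − T| = 47.04.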